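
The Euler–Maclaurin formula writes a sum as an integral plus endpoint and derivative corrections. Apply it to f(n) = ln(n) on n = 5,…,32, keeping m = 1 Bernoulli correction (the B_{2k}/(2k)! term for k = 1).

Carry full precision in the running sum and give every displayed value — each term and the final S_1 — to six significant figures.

The integral term ∫_5^32 ln(x) dx = 75.8564.
½[f(5) + f(32)] = ½[1.60944 + 3.46574] = 2.53759.
Running total after boundary: 78.3939.
Order-1 term: 1/12 · (0.0312500 − 0.200000) = -0.0140625.

S_1 ≈ 78.3799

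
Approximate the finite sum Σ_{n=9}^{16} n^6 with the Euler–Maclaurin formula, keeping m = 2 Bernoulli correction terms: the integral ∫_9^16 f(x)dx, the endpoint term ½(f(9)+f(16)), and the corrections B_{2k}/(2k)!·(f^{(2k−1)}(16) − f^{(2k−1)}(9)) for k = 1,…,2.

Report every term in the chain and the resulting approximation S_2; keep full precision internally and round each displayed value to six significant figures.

S_2 ≈ 4.68132e+07

Integral: ∫_9^16 x^6 dx = 3.76646e+07.
Endpoint term: (f(9) + f(16))/2 = (531441 + 1.67772e+07)/2 = 8.65433e+06.
So far: 4.63190e+07.
Order-1 term: 1/12 · (6.29146e+06 − 354294) = 494764.
Running total after k=1: 4.68137e+07.
Order-2 term: −1/720 · (491520 − 87480.0) = -561.167.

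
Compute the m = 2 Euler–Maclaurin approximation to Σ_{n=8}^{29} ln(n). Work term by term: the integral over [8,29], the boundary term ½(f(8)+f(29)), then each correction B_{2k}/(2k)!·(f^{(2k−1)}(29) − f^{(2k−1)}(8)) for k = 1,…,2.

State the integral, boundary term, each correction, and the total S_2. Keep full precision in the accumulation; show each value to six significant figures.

S_2 ≈ 62.7319

∫_8^29 ln(x) dx evaluates to 60.0160.
½[f(8) + f(29)] = ½[2.07944 + 3.36730] = 2.72337.
So far: 62.7394.
Correction k=1: B_{2}/2! · (f^{(1)}(29) − f^{(1)}(8)) = 1/12 · (0.0344828 − 0.125000) = -0.00754310.
Partial sum through k=1: 62.7319.
Correction k=2: B_{4}/4! · (f^{(3)}(29) − f^{(3)}(8)) = −1/720 · (8.20042e-05 − 0.00390625) = 5.31145e-06.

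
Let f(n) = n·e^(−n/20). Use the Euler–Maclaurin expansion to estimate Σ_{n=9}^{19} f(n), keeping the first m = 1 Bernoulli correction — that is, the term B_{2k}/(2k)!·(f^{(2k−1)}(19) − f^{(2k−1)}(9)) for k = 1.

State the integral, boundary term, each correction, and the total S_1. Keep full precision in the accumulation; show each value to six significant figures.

∫_9^19 x·e^(−x/20) dx evaluates to 68.1663.
½[f(9) + f(19)] = ½[5.73865 + 7.34808] = 6.54337.
So far: 74.7097.
Order-1 term: 1/12 · (0.0193371 − 0.350695) = -0.0276132.

S_1 ≈ 74.6821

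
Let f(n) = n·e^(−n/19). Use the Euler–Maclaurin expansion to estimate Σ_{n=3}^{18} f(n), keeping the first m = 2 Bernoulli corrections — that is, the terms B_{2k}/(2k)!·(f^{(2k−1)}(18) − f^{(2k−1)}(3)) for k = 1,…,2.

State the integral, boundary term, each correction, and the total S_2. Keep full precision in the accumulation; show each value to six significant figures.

The integral term ∫_3^18 x·e^(−x/19) dx = 84.3514.
½[f(3) + f(18)] = ½[2.56182 + 6.97968] = 4.77075.
So far: 89.1222.
Order-1 term: 1/12 · (0.0204084 − 0.719107) = -0.0582249.
Running total after k=1: 89.0640.
Order-2 term: −1/720 · (0.00220479 − 0.00672295) = 6.27523e-06.

S_2 ≈ 89.0640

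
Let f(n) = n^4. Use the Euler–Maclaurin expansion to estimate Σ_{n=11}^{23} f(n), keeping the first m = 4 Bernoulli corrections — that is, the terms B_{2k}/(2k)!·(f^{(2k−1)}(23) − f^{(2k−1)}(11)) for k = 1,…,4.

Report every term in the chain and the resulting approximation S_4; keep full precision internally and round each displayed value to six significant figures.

S_4 ≈ 1.40591e+06

The integral term ∫_11^23 x^4 dx = 1.25506e+06.
½[f(11) + f(23)] = ½[14641.0 + 279841] = 147241.
Running total after boundary: 1.40230e+06.
Correction k=1: B_{2}/2! · (f^{(1)}(23) − f^{(1)}(11)) = 1/12 · (48668.0 − 5324.00) = 3612.00.
After k=1: 1.40591e+06.
Correction k=2: B_{4}/4! · (f^{(3)}(23) − f^{(3)}(11)) = −1/720 · (552.000 − 264.000) = -0.400000.
After k=2: 1.40591e+06.
Correction k=3: B_{6}/6! · (f^{(5)}(23) − f^{(5)}(11)) = 1/30240 · (0.00000 − 0.00000) = 0.00000.
After k=3: 1.40591e+06.
Correction k=4: B_{8}/8! · (f^{(7)}(23) − f^{(7)}(11)) = −1/1209600 · (0.00000 − 0.00000) = 0.00000.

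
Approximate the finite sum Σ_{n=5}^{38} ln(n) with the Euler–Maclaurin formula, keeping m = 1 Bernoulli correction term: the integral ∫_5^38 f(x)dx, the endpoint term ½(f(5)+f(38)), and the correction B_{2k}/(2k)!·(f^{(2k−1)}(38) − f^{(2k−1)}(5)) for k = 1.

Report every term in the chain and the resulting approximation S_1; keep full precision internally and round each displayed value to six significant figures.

Integral: ∫_5^38 ln(x) dx = 97.1811.
½[f(5) + f(38)] = ½[1.60944 + 3.63759] = 2.62351.
Integral + boundary = 99.8046.
k=1: B_{2}/(2)! × [f^{(1)}(38) − f^{(1)}(5)] = 1/12 × (0.0263158 − 0.200000) = -0.0144737.

S_1 ≈ 99.7901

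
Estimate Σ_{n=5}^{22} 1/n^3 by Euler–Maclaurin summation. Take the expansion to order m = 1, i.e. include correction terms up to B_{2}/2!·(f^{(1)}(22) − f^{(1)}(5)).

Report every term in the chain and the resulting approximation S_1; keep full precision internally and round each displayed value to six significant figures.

S_1 ≈ 0.0234128

Integral: ∫_5^22 1/x^3 dx = 0.0189669.
Endpoint term: (f(5) + f(22))/2 = (0.00800000 + 9.39144e-05)/2 = 0.00404696.
Integral + boundary = 0.0230139.
Correction k=1: B_{2}/2! · (f^{(1)}(22) − f^{(1)}(5)) = 1/12 · (-1.28065e-05 − (-0.00480000)) = 0.000398933.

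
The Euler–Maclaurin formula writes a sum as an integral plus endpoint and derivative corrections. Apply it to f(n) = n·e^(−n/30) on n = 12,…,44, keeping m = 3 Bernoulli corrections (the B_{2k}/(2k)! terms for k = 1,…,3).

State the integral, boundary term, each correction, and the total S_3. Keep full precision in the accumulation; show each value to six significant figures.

Integral: ∫_12^44 x·e^(−x/30) dx = 332.464.
Boundary: ½(f(12) + f(44)) = ½(8.04384 + 10.1505) = 9.09717.
Running total after boundary: 341.562.
Order-1 term: 1/12 · (-0.107657 − 0.402192) = -0.0424874.
Running total after k=1: 341.519.
Order-2 term: −1/720 · (0.000393033 − 0.00193648) = 2.14368e-06.
Running total after k=2: 341.519.
Order-3 term: 1/30240 · (1.00632e-06 − 3.80676e-06) = -9.26071e-11.

S_3 ≈ 341.519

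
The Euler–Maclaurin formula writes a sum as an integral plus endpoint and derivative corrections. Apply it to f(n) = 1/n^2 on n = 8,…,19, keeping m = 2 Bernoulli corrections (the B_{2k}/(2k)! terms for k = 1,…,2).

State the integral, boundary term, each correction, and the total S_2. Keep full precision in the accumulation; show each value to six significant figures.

S_2 ≈ 0.0818662

The integral term ∫_8^19 1/x^2 dx = 0.0723684.
½[f(8) + f(19)] = ½[0.0156250 + 0.00277008] = 0.00919754.
Running total after boundary: 0.0815660.
k=1: B_{2}/(2)! × [f^{(1)}(19) − f^{(1)}(8)] = 1/12 × (-0.000291588 − (-0.00390625)) = 0.000301222.
Partial sum through k=1: 0.0818672.
k=2: B_{4}/(4)! × [f^{(3)}(19) − f^{(3)}(8)] = −1/720 × (-9.69267e-06 − (-0.000732422)) = -1.00379e-06.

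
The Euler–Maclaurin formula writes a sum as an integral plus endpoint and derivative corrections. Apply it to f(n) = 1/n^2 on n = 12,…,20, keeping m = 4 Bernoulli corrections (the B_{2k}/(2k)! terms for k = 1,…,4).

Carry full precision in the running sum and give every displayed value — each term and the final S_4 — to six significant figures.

S_4 ≈ 0.0381310

The integral term ∫_12^20 1/x^2 dx = 0.0333333.
Boundary: ½(f(12) + f(20)) = ½(0.00694444 + 0.00250000) = 0.00472222.
So far: 0.0380556.
Correction k=1: B_{2}/2! · (f^{(1)}(20) − f^{(1)}(12)) = 1/12 · (-0.000250000 − (-0.00115741)) = 7.56173e-05.
Partial sum through k=1: 0.0381312.
Correction k=2: B_{4}/4! · (f^{(3)}(20) − f^{(3)}(12)) = −1/720 · (-7.50000e-06 − (-9.64506e-05)) = -1.23543e-07.
Partial sum through k=2: 0.0381310.
Correction k=3: B_{6}/6! · (f^{(5)}(20) − f^{(5)}(12)) = 1/30240 · (-5.62500e-07 − (-2.00939e-05)) = 6.45879e-10.
Partial sum through k=3: 0.0381310.
Correction k=4: B_{8}/8! · (f^{(7)}(20) − f^{(7)}(12)) = −1/1209600 · (-7.87500e-08 − (-7.81429e-06)) = -6.39512e-12.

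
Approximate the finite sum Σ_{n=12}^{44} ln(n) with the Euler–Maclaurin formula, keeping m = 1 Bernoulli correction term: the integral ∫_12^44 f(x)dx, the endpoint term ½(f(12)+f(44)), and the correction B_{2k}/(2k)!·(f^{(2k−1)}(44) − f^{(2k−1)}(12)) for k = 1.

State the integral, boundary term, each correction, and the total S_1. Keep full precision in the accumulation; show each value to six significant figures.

The integral term ∫_12^44 ln(x) dx = 104.685.
Endpoint term: (f(12) + f(44))/2 = (2.48491 + 3.78419)/2 = 3.13455.
So far: 107.820.
k=1: B_{2}/(2)! × [f^{(1)}(44) − f^{(1)}(12)] = 1/12 × (0.0227273 − 0.0833333) = -0.00505051.

S_1 ≈ 107.815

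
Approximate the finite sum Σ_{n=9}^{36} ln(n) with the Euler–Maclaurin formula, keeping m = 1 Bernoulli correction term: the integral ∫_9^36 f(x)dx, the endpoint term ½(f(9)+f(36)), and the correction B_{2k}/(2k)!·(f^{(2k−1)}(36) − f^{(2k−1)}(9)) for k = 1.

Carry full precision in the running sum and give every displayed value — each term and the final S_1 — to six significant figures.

The integral term ∫_9^36 ln(x) dx = 82.2317.
Boundary: ½(f(9) + f(36)) = ½(2.19722 + 3.58352) = 2.89037.
So far: 85.1220.
k=1: B_{2}/(2)! × [f^{(1)}(36) − f^{(1)}(9)] = 1/12 × (0.0277778 − 0.111111) = -0.00694444.

S_1 ≈ 85.1151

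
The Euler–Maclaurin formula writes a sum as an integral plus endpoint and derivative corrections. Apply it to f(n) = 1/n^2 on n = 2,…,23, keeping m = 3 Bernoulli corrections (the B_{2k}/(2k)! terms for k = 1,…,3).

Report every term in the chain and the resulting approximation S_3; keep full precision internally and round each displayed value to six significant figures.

The integral term ∫_2^23 1/x^2 dx = 0.456522.
Boundary: ½(f(2) + f(23)) = ½(0.250000 + 0.00189036) = 0.125945.
Integral + boundary = 0.582467.
Correction k=1: B_{2}/2! · (f^{(1)}(23) − f^{(1)}(2)) = 1/12 · (-0.000164379 − (-0.250000)) = 0.0208196.
Running total after k=1: 0.603287.
Correction k=2: B_{4}/4! · (f^{(3)}(23) − f^{(3)}(2)) = −1/720 · (-3.72883e-06 − (-0.750000)) = -0.00104166.
Running total after k=2: 0.602245.
Correction k=3: B_{6}/6! · (f^{(5)}(23) − f^{(5)}(2)) = 1/30240 · (-2.11465e-07 − (-5.62500)) = 0.000186012.

S_3 ≈ 0.602431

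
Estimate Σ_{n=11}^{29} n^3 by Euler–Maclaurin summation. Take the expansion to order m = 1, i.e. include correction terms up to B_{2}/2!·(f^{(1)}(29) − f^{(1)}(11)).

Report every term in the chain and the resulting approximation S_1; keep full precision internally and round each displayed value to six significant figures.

∫_11^29 x^3 dx evaluates to 173160.
½[f(11) + f(29)] = ½[1331.00 + 24389.0] = 12860.0.
Running total after boundary: 186020.
k=1: B_{2}/(2)! × [f^{(1)}(29) − f^{(1)}(11)] = 1/12 × (2523.00 − 363.000) = 180.000.

S_1 ≈ 186200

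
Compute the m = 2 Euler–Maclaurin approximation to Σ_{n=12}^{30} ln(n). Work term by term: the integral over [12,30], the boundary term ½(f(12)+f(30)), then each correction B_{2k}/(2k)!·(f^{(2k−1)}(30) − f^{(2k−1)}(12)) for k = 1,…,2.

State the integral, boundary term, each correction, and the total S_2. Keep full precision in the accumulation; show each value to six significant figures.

S_2 ≈ 57.1559

Integral: ∫_12^30 ln(x) dx = 54.2170.
½[f(12) + f(30)] = ½[2.48491 + 3.40120] = 2.94305.
Integral + boundary = 57.1601.
k=1: B_{2}/(2)! × [f^{(1)}(30) − f^{(1)}(12)] = 1/12 × (0.0333333 − 0.0833333) = -0.00416667.
Running total after k=1: 57.1559.
k=2: B_{4}/(4)! × [f^{(3)}(30) − f^{(3)}(12)] = −1/720 × (7.40741e-05 − 0.00115741) = 1.50463e-06.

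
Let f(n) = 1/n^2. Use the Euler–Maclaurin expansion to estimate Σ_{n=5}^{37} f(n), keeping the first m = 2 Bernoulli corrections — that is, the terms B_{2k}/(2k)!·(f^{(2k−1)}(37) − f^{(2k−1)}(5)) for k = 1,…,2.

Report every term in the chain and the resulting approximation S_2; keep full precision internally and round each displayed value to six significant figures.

S_2 ≈ 0.194658

The integral term ∫_5^37 1/x^2 dx = 0.172973.
Boundary: ½(f(5) + f(37)) = ½(0.0400000 + 0.000730460) = 0.0203652.
Integral + boundary = 0.193338.
Correction k=1: B_{2}/2! · (f^{(1)}(37) − f^{(1)}(5)) = 1/12 · (-3.94843e-05 − (-0.0160000)) = 0.00133004.
After k=1: 0.194668.
Correction k=2: B_{4}/4! · (f^{(3)}(37) − f^{(3)}(5)) = −1/720 · (-3.46101e-07 − (-0.00768000)) = -1.06662e-05.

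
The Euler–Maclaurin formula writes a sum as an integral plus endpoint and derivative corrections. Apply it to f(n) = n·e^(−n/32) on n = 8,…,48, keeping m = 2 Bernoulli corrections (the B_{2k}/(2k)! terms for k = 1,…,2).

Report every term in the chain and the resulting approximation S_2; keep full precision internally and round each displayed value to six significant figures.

S_2 ≈ 434.064

∫_8^48 x·e^(−x/32) dx evaluates to 425.652.
Endpoint term: (f(8) + f(48))/2 = (6.23041 + 10.7102)/2 = 8.47033.
So far: 434.122.
Order-1 term: 1/12 · (-0.111565 − 0.584101) = -0.0579721.
Running total after k=1: 434.064.
Order-2 term: −1/720 · (0.000326851 − 0.00209151) = 2.45091e-06.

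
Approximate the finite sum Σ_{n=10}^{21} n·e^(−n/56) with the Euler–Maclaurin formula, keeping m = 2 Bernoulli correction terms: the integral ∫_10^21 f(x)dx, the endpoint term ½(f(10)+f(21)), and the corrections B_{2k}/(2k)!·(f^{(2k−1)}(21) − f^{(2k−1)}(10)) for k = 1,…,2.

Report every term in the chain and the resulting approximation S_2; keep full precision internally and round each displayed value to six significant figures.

S_2 ≈ 139.358

Integral: ∫_10^21 x·e^(−x/56) dx = 127.981.
Endpoint term: (f(10) + f(21))/2 = (8.36464 + 14.4331)/2 = 11.3989.
So far: 139.380.
k=1: B_{2}/(2)! × [f^{(1)}(21) − f^{(1)}(10)] = 1/12 × (0.429556 − 0.687096) = -0.0214617.
Running total after k=1: 139.358.
k=2: B_{4}/(4)! × [f^{(3)}(21) − f^{(3)}(10)] = −1/720 × (0.000575298 − 0.000752559) = 2.46196e-07.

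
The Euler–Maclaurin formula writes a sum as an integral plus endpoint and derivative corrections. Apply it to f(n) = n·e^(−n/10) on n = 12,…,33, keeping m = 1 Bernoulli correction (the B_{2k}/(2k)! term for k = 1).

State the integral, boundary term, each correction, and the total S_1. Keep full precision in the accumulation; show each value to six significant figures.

∫_12^33 x·e^(−x/10) dx evaluates to 50.4030.
½[f(12) + f(33)] = ½[3.61433 + 1.21714] = 2.41574.
Running total after boundary: 52.8187.
k=1: B_{2}/(2)! × [f^{(1)}(33) − f^{(1)}(12)] = 1/12 × (-0.0848313 − (-0.0602388)) = -0.00204937.

S_1 ≈ 52.8167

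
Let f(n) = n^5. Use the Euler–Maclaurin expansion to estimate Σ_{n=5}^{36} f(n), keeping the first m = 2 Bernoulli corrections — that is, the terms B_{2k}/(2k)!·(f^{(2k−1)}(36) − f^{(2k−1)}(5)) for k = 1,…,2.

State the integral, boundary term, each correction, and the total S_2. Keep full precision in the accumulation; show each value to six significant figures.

∫_5^36 x^5 dx evaluates to 3.62794e+08.
Endpoint term: (f(5) + f(36))/2 = (3125.00 + 6.04662e+07)/2 = 3.02347e+07.
So far: 3.93029e+08.
Correction k=1: B_{2}/2! · (f^{(1)}(36) − f^{(1)}(5)) = 1/12 · (8.39808e+06 − 3125.00) = 699580.
After k=1: 3.93729e+08.
Correction k=2: B_{4}/4! · (f^{(3)}(36) − f^{(3)}(5)) = −1/720 · (77760.0 − 1500.00) = -105.917.

S_2 ≈ 3.93729e+08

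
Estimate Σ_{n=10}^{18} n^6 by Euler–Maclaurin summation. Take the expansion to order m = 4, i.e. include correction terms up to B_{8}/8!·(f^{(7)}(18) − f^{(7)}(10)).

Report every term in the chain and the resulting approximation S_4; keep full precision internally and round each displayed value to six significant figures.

Integral: ∫_10^18 x^6 dx = 8.60314e+07.
Boundary: ½(f(10) + f(18)) = ½(1.00000e+06 + 3.40122e+07) = 1.75061e+07.
So far: 1.03538e+08.
Order-1 term: 1/12 · (1.13374e+07 − 600000) = 894784.
After k=1: 1.04432e+08.
Order-2 term: −1/720 · (699840 − 120000) = -805.333.
After k=2: 1.04432e+08.
Order-3 term: 1/30240 · (12960.0 − 7200.00) = 0.190476.
After k=3: 1.04432e+08.
Order-4 term: −1/1209600 · (0.00000 − 0.00000) = 0.00000.

S_4 ≈ 1.04432e+08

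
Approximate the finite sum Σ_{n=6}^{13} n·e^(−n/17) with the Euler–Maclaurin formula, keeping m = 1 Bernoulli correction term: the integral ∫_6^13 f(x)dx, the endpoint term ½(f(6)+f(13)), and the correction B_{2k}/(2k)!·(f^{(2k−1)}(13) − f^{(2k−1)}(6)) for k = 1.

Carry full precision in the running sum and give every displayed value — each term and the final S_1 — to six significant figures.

S_1 ≈ 42.4384

Integral: ∫_6^13 x·e^(−x/17) dx = 37.3337.
Endpoint term: (f(6) + f(13))/2 = (4.21571 + 6.05112)/2 = 5.13342.
So far: 42.4671.
Correction k=1: B_{2}/2! · (f^{(1)}(13) − f^{(1)}(6)) = 1/12 · (0.109523 − 0.454636) = -0.0287594.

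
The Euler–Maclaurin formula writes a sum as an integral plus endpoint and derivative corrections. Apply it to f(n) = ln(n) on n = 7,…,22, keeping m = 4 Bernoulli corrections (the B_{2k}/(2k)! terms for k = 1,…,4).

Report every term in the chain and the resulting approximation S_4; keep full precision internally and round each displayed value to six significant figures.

The integral term ∫_7^22 ln(x) dx = 39.3816.
½[f(7) + f(22)] = ½[1.94591 + 3.09104] = 2.51848.
Running total after boundary: 41.9000.
Order-1 term: 1/12 · (0.0454545 − 0.142857) = -0.00811688.
Running total after k=1: 41.8919.
Order-2 term: −1/720 · (0.000187829 − 0.00583090) = 7.83760e-06.
Running total after k=2: 41.8919.
Order-3 term: 1/30240 · (4.65691e-06 − 0.00142798) = -4.70674e-08.
Running total after k=3: 41.8919.
Order-4 term: −1/1209600 · (2.88651e-07 − 0.000874271) = 7.22539e-10.

S_4 ≈ 41.8919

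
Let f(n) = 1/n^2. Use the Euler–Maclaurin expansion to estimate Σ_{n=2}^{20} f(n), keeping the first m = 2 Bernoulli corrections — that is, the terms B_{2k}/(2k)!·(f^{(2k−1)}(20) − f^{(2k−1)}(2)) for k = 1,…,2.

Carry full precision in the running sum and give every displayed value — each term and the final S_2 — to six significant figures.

∫_2^20 1/x^2 dx evaluates to 0.450000.
Endpoint term: (f(2) + f(20))/2 = (0.250000 + 0.00250000)/2 = 0.126250.
Running total after boundary: 0.576250.
Order-1 term: 1/12 · (-0.000250000 − (-0.250000)) = 0.0208125.
Partial sum through k=1: 0.597063.
Order-2 term: −1/720 · (-7.50000e-06 − (-0.750000)) = -0.00104166.

S_2 ≈ 0.596021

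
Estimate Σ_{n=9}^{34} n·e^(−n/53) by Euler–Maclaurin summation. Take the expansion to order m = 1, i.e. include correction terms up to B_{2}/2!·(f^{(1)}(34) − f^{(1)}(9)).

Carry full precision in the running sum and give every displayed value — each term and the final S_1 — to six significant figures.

S_1 ≈ 357.833

Integral: ∫_9^34 x·e^(−x/53) dx = 345.128.
½[f(9) + f(34)] = ½[7.59442 + 17.9009] = 12.7477.
Running total after boundary: 357.875.
Order-1 term: 1/12 · (0.188744 − 0.700533) = -0.0426491.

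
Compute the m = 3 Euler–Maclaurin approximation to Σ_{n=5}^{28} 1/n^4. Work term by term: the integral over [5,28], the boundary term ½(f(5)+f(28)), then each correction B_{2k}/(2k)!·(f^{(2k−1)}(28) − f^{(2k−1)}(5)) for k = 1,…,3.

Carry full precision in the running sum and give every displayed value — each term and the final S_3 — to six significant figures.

∫_5^28 1/x^4 dx evaluates to 0.00265148.
½[f(5) + f(28)] = ½[0.00160000 + 1.62693e-06] = 0.000800813.
Running total after boundary: 0.00345230.
Correction k=1: B_{2}/2! · (f^{(1)}(28) − f^{(1)}(5)) = 1/12 · (-2.32418e-07 − (-0.00128000)) = 0.000106647.
Running total after k=1: 0.00355894.
Correction k=2: B_{4}/4! · (f^{(3)}(28) − f^{(3)}(5)) = −1/720 · (-8.89355e-09 − (-0.00153600)) = -2.13332e-06.
Running total after k=2: 0.00355681.
Correction k=3: B_{6}/6! · (f^{(5)}(28) − f^{(5)}(5)) = 1/30240 · (-6.35253e-10 − (-0.00344064)) = 1.13778e-07.

S_3 ≈ 0.00355692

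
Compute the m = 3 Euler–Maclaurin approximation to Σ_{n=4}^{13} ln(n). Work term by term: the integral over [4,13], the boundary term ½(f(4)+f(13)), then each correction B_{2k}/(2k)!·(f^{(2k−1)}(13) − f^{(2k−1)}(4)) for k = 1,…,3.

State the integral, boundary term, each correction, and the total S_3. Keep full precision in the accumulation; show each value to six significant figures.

S_3 ≈ 20.7604

∫_4^13 ln(x) dx evaluates to 18.7992.
Boundary: ½(f(4) + f(13)) = ½(1.38629 + 2.56495) = 1.97562.
Integral + boundary = 20.7748.
Order-1 term: 1/12 · (0.0769231 − 0.250000) = -0.0144231.
Running total after k=1: 20.7604.
Order-2 term: −1/720 · (0.000910332 − 0.0312500) = 4.21384e-05.
Running total after k=2: 20.7604.
Order-3 term: 1/30240 · (6.46390e-05 − 0.0234375) = -7.72912e-07.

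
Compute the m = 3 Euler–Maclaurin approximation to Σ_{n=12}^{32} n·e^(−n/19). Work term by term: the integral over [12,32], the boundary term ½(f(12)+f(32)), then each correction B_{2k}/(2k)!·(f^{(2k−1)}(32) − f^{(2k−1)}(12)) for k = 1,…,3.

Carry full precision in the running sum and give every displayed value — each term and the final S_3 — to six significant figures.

S_3 ≈ 139.497

Integral: ∫_12^32 x·e^(−x/19) dx = 133.364.
Endpoint term: (f(12) + f(32))/2 = (6.38102 + 5.93891)/2 = 6.15996.
Running total after boundary: 139.524.
Correction k=1: B_{2}/2! · (f^{(1)}(32) − f^{(1)}(12)) = 1/12 · (-0.126983 − 0.195908) = -0.0269076.
After k=1: 139.497.
Correction k=2: B_{4}/4! · (f^{(3)}(32) − f^{(3)}(12)) = −1/720 · (0.000676450 − 0.00348867) = 3.90587e-06.
After k=2: 139.497.
Correction k=3: B_{6}/6! · (f^{(5)}(32) − f^{(5)}(12)) = 1/30240 · (4.72204e-06 − 1.78246e-05) = -4.33285e-10.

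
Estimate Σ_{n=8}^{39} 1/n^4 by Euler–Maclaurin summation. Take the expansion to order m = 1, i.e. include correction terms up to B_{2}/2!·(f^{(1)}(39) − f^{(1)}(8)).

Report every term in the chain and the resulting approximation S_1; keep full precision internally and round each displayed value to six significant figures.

Integral: ∫_8^39 1/x^4 dx = 0.000645422.
Boundary: ½(f(8) + f(39)) = ½(0.000244141 + 4.32257e-07) = 0.000122286.
Running total after boundary: 0.000767709.
Order-1 term: 1/12 · (-4.43340e-08 − (-0.000122070)) = 1.01688e-05.

S_1 ≈ 0.000777878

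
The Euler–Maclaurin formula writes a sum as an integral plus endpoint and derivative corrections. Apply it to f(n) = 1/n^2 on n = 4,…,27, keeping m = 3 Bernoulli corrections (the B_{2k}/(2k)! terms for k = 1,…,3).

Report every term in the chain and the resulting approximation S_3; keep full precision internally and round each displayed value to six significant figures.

S_3 ≈ 0.247463

The integral term ∫_4^27 1/x^2 dx = 0.212963.
Endpoint term: (f(4) + f(27))/2 = (0.0625000 + 0.00137174)/2 = 0.0319359.
Running total after boundary: 0.244899.
Order-1 term: 1/12 · (-0.000101611 − (-0.0312500)) = 0.00259570.
After k=1: 0.247495.
Order-2 term: −1/720 · (-1.67260e-06 − (-0.0234375)) = -3.25498e-05.
After k=2: 0.247462.
Order-3 term: 1/30240 · (-6.88313e-08 − (-0.0439453)) = 1.45322e-06.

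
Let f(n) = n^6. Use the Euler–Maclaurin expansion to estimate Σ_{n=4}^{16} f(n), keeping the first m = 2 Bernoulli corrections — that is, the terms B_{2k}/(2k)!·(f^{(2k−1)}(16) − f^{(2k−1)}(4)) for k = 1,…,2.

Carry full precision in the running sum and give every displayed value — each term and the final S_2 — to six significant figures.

∫_4^16 x^6 dx evaluates to 3.83456e+07.
Boundary: ½(f(4) + f(16)) = ½(4096.00 + 1.67772e+07) = 8.39066e+06.
Integral + boundary = 4.67362e+07.
Correction k=1: B_{2}/2! · (f^{(1)}(16) − f^{(1)}(4)) = 1/12 · (6.29146e+06 − 6144.00) = 523776.
Partial sum through k=1: 4.72600e+07.
Correction k=2: B_{4}/4! · (f^{(3)}(16) − f^{(3)}(4)) = −1/720 · (491520 − 7680.00) = -672.000.

S_2 ≈ 4.72593e+07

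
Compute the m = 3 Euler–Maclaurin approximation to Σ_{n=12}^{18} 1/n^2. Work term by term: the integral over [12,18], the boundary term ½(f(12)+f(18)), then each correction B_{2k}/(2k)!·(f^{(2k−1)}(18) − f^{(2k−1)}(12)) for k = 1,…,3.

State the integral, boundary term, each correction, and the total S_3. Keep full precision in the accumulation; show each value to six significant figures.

Integral: ∫_12^18 1/x^2 dx = 0.0277778.
Endpoint term: (f(12) + f(18))/2 = (0.00694444 + 0.00308642)/2 = 0.00501543.
So far: 0.0327932.
Correction k=1: B_{2}/2! · (f^{(1)}(18) − f^{(1)}(12)) = 1/12 · (-0.000342936 − (-0.00115741)) = 6.78727e-05.
Partial sum through k=1: 0.0328611.
Correction k=2: B_{4}/4! · (f^{(3)}(18) − f^{(3)}(12)) = −1/720 · (-1.27013e-05 − (-9.64506e-05)) = -1.16318e-07.
Partial sum through k=2: 0.0328610.
Correction k=3: B_{6}/6! · (f^{(5)}(18) − f^{(5)}(12)) = 1/30240 · (-1.17605e-06 − (-2.00939e-05)) = 6.25590e-10.

S_3 ≈ 0.0328610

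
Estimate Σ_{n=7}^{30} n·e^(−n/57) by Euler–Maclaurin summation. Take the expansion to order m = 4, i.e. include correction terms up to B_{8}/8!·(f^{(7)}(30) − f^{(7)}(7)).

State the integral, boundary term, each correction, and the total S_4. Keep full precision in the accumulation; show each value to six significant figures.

The integral term ∫_7^30 x·e^(−x/57) dx = 296.751.
Endpoint term: (f(7) + f(30))/2 = (6.19104 + 17.7233)/2 = 11.9572.
So far: 308.708.
Order-1 term: 1/12 · (0.279842 − 0.775820) = -0.0413315.
After k=1: 308.667.
Order-2 term: −1/720 · (0.000449799 − 0.000783222) = 4.63087e-07.
After k=2: 308.667.
Order-3 term: 1/30240 · (2.50374e-07 − 4.08636e-07) = -5.23350e-12.
After k=3: 308.667.
Order-4 term: −1/1209600 · (1.11513e-10 − 1.77349e-10) = 5.44274e-17.

S_4 ≈ 308.667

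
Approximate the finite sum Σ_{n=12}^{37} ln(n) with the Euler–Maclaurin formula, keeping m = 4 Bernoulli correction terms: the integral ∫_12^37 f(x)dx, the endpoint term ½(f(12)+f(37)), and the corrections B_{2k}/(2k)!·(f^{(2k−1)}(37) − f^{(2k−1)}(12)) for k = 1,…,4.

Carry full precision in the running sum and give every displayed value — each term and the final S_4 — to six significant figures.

S_4 ≈ 81.8283

Integral: ∫_12^37 ln(x) dx = 78.7851.
½[f(12) + f(37)] = ½[2.48491 + 3.61092] = 3.04791.
So far: 81.8330.
Correction k=1: B_{2}/2! · (f^{(1)}(37) − f^{(1)}(12)) = 1/12 · (0.0270270 − 0.0833333) = -0.00469219.
Running total after k=1: 81.8283.
Correction k=2: B_{4}/4! · (f^{(3)}(37) − f^{(3)}(12)) = −1/720 · (3.94843e-05 − 0.00115741) = 1.55267e-06.
Running total after k=2: 81.8283.
Correction k=3: B_{6}/6! · (f^{(5)}(37) − f^{(5)}(12)) = 1/30240 · (3.46101e-07 − 9.64506e-05) = -3.17806e-09.
Running total after k=3: 81.8283.
Correction k=4: B_{8}/8! · (f^{(7)}(37) − f^{(7)}(12)) = −1/1209600 · (7.58439e-09 − 2.00939e-05) = 1.66057e-11.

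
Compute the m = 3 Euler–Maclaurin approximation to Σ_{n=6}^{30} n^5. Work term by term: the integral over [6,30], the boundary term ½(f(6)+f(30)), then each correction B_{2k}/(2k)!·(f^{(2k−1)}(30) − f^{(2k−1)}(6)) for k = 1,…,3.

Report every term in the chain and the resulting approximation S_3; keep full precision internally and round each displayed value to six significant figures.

S_3 ≈ 1.33983e+08

Integral: ∫_6^30 x^5 dx = 1.21492e+08.
Boundary: ½(f(6) + f(30)) = ½(7776.00 + 2.43000e+07) = 1.21539e+07.
So far: 1.33646e+08.
Order-1 term: 1/12 · (4.05000e+06 − 6480.00) = 336960.
Running total after k=1: 1.33983e+08.
Order-2 term: −1/720 · (54000.0 − 2160.00) = -72.0000.
Running total after k=2: 1.33983e+08.
Order-3 term: 1/30240 · (120.000 − 120.000) = 0.00000.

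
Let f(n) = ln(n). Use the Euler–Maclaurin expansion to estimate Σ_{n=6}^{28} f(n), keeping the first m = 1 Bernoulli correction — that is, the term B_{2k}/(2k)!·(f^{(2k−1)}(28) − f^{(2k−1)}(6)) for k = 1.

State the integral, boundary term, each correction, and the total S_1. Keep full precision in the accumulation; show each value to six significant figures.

S_1 ≈ 63.1022

The integral term ∫_6^28 ln(x) dx = 60.5512.
Endpoint term: (f(6) + f(28))/2 = (1.79176 + 3.33220)/2 = 2.56198.
Integral + boundary = 63.1132.
Correction k=1: B_{2}/2! · (f^{(1)}(28) − f^{(1)}(6)) = 1/12 · (0.0357143 − 0.166667) = -0.0109127.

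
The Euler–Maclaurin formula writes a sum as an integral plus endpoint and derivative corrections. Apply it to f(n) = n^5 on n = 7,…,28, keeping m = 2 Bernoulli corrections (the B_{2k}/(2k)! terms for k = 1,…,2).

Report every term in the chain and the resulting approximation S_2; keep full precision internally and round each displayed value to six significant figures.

Integral: ∫_7^28 x^5 dx = 8.02954e+07.
Boundary: ½(f(7) + f(28)) = ½(16807.0 + 1.72104e+07) = 8.61359e+06.
Integral + boundary = 8.89090e+07.
Correction k=1: B_{2}/2! · (f^{(1)}(28) − f^{(1)}(7)) = 1/12 · (3.07328e+06 − 12005.0) = 255106.
Running total after k=1: 8.91641e+07.
Correction k=2: B_{4}/4! · (f^{(3)}(28) − f^{(3)}(7)) = −1/720 · (47040.0 − 2940.00) = -61.2500.

S_2 ≈ 8.91641e+07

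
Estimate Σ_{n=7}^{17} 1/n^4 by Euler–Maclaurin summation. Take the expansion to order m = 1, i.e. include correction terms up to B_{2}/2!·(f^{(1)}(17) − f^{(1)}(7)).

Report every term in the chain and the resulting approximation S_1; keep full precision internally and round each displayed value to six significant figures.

The integral term ∫_7^17 1/x^4 dx = 0.000903970.
Endpoint term: (f(7) + f(17))/2 = (0.000416493 + 1.19730e-05)/2 = 0.000214233.
So far: 0.00111820.
Correction k=1: B_{2}/2! · (f^{(1)}(17) − f^{(1)}(7)) = 1/12 · (-2.81719e-06 − (-0.000237996)) = 1.95982e-05.

S_1 ≈ 0.00113780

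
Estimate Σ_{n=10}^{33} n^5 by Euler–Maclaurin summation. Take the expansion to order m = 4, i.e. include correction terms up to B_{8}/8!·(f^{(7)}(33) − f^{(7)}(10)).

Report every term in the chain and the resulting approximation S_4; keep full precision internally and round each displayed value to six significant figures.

The integral term ∫_10^33 x^5 dx = 2.15078e+08.
½[f(10) + f(33)] = ½[100000 + 3.91354e+07] = 1.96177e+07.
Integral + boundary = 2.34696e+08.
Correction k=1: B_{2}/2! · (f^{(1)}(33) − f^{(1)}(10)) = 1/12 · (5.92960e+06 − 50000.0) = 489967.
After k=1: 2.35186e+08.
Correction k=2: B_{4}/4! · (f^{(3)}(33) − f^{(3)}(10)) = −1/720 · (65340.0 − 6000.00) = -82.4167.
After k=2: 2.35186e+08.
Correction k=3: B_{6}/6! · (f^{(5)}(33) − f^{(5)}(10)) = 1/30240 · (120.000 − 120.000) = 0.00000.
After k=3: 2.35186e+08.
Correction k=4: B_{8}/8! · (f^{(7)}(33) − f^{(7)}(10)) = −1/1209600 · (0.00000 − 0.00000) = 0.00000.

S_4 ≈ 2.35186e+08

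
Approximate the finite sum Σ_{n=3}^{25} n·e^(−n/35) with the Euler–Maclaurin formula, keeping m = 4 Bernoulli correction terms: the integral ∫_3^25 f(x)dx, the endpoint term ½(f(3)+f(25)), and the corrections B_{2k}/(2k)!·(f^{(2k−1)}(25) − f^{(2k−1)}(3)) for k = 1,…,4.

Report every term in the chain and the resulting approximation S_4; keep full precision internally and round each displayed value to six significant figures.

S_4 ≈ 200.149

The integral term ∫_3^25 x·e^(−x/35) dx = 192.712.
½[f(3) + f(25)] = ½[2.75357 + 12.2385] = 7.49606.
So far: 200.208.
Correction k=1: B_{2}/2! · (f^{(1)}(25) − f^{(1)}(3)) = 1/12 · (0.139869 − 0.839183) = -0.0582762.
Partial sum through k=1: 200.149.
Correction k=2: B_{4}/4! · (f^{(3)}(25) − f^{(3)}(3)) = −1/720 · (0.000913431 − 0.00218359) = 1.76411e-06.
Partial sum through k=2: 200.149.
Correction k=3: B_{6}/6! · (f^{(5)}(25) − f^{(5)}(3)) = 1/30240 · (1.39811e-06 − 3.00582e-06) = -5.31651e-11.
Partial sum through k=3: 200.149.
Correction k=4: B_{8}/8! · (f^{(7)}(25) − f^{(7)}(3)) = −1/1209600 · (1.67393e-09 − 3.45234e-09) = 1.47025e-15.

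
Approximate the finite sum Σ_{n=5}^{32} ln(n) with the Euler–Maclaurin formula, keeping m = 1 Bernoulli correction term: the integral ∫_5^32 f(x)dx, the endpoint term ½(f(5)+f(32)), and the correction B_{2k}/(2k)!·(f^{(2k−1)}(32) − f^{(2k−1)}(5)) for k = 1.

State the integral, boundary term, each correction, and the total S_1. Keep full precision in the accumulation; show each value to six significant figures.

The integral term ∫_5^32 ln(x) dx = 75.8564.
½[f(5) + f(32)] = ½[1.60944 + 3.46574] = 2.53759.
So far: 78.3939.
Correction k=1: B_{2}/2! · (f^{(1)}(32) − f^{(1)}(5)) = 1/12 · (0.0312500 − 0.200000) = -0.0140625.

S_1 ≈ 78.3799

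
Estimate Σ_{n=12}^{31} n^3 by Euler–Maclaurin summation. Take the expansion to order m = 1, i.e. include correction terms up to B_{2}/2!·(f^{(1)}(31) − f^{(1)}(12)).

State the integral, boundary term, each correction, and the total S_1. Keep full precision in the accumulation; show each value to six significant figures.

S_1 ≈ 241660

∫_12^31 x^3 dx evaluates to 225696.
½[f(12) + f(31)] = ½[1728.00 + 29791.0] = 15759.5.
Integral + boundary = 241456.
k=1: B_{2}/(2)! × [f^{(1)}(31) − f^{(1)}(12)] = 1/12 × (2883.00 − 432.000) = 204.250.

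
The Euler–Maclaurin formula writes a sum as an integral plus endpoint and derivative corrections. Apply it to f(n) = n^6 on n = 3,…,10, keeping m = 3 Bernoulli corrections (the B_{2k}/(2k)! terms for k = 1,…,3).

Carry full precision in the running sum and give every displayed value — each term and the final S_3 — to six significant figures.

The integral term ∫_3^10 x^6 dx = 1.42826e+06.
½[f(3) + f(10)] = ½[729.000 + 1.00000e+06] = 500364.
So far: 1.92862e+06.
k=1: B_{2}/(2)! × [f^{(1)}(10) − f^{(1)}(3)] = 1/12 × (600000 − 1458.00) = 49878.5.
Partial sum through k=1: 1.97850e+06.
k=2: B_{4}/(4)! × [f^{(3)}(10) − f^{(3)}(3)] = −1/720 × (120000 − 3240.00) = -162.167.
Partial sum through k=2: 1.97834e+06.
k=3: B_{6}/(6)! × [f^{(5)}(10) − f^{(5)}(3)] = 1/30240 × (7200.00 − 2160.00) = 0.166667.

S_3 ≈ 1.97834e+06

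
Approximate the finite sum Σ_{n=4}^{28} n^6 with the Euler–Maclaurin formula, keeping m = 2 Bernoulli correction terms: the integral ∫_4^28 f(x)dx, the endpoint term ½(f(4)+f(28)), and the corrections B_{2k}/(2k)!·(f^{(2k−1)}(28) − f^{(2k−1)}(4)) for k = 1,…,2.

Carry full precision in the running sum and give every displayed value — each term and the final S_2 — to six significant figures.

Integral: ∫_4^28 x^6 dx = 1.92756e+09.
Boundary: ½(f(4) + f(28)) = ½(4096.00 + 4.81890e+08) = 2.40947e+08.
So far: 2.16851e+09.
k=1: B_{2}/(2)! × [f^{(1)}(28) − f^{(1)}(4)] = 1/12 × (1.03262e+08 − 6144.00) = 8.60467e+06.
Running total after k=1: 2.17711e+09.
k=2: B_{4}/(4)! × [f^{(3)}(28) − f^{(3)}(4)] = −1/720 × (2.63424e+06 − 7680.00) = -3648.00.

S_2 ≈ 2.17711e+09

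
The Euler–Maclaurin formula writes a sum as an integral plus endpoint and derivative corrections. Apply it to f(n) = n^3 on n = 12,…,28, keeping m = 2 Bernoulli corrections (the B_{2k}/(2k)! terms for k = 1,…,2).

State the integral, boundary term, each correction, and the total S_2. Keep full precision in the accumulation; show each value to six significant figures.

S_2 ≈ 160480

The integral term ∫_12^28 x^3 dx = 148480.
Endpoint term: (f(12) + f(28))/2 = (1728.00 + 21952.0)/2 = 11840.0.
So far: 160320.
Correction k=1: B_{2}/2! · (f^{(1)}(28) − f^{(1)}(12)) = 1/12 · (2352.00 − 432.000) = 160.000.
After k=1: 160480.
Correction k=2: B_{4}/4! · (f^{(3)}(28) − f^{(3)}(12)) = −1/720 · (6.00000 − 6.00000) = 0.00000.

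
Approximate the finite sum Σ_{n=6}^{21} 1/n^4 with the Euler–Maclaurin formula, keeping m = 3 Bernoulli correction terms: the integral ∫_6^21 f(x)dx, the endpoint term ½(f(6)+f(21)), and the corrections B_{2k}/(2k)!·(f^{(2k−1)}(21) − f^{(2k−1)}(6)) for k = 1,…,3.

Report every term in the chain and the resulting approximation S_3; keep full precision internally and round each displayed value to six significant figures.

The integral term ∫_6^21 1/x^4 dx = 0.00150722.
Endpoint term: (f(6) + f(21))/2 = (0.000771605 + 5.14189e-06)/2 = 0.000388373.
Running total after boundary: 0.00189559.
k=1: B_{2}/(2)! × [f^{(1)}(21) − f^{(1)}(6)] = 1/12 × (-9.79408e-07 − (-0.000514403)) = 4.27853e-05.
Partial sum through k=1: 0.00193838.
k=2: B_{4}/(4)! × [f^{(3)}(21) − f^{(3)}(6)] = −1/720 × (-6.66264e-08 − (-0.000428669)) = -5.95282e-07.
Partial sum through k=2: 0.00193778.
k=3: B_{6}/(6)! × [f^{(5)}(21) − f^{(5)}(6)] = 1/30240 × (-8.46049e-09 − (-0.000666819)) = 2.20506e-08.

S_3 ≈ 0.00193780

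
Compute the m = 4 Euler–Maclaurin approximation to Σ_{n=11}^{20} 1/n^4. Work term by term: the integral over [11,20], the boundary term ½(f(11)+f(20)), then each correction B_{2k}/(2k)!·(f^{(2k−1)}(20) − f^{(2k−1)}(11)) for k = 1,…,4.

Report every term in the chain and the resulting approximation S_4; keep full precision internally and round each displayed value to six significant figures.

∫_11^20 1/x^4 dx evaluates to 0.000208772.
Endpoint term: (f(11) + f(20))/2 = (6.83013e-05 + 6.25000e-06)/2 = 3.72757e-05.
Integral + boundary = 0.000246047.
Correction k=1: B_{2}/2! · (f^{(1)}(20) − f^{(1)}(11)) = 1/12 · (-1.25000e-06 − (-2.48369e-05)) = 1.96557e-06.
Running total after k=1: 0.000248013.
Correction k=2: B_{4}/4! · (f^{(3)}(20) − f^{(3)}(11)) = −1/720 · (-9.37500e-08 − (-6.15790e-06)) = -8.42243e-09.
Running total after k=2: 0.000248004.
Correction k=3: B_{6}/6! · (f^{(5)}(20) − f^{(5)}(11)) = 1/30240 · (-1.31250e-08 − (-2.84994e-06)) = 9.38099e-11.
Running total after k=3: 0.000248005.
Correction k=4: B_{8}/8! · (f^{(7)}(20) − f^{(7)}(11)) = −1/1209600 · (-2.95313e-09 − (-2.11979e-06)) = -1.75003e-12.

S_4 ≈ 0.000248005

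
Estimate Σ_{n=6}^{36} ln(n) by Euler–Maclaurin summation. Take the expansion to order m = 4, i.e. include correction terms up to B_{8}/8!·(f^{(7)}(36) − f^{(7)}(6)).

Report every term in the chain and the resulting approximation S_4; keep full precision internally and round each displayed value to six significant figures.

The integral term ∫_6^36 ln(x) dx = 88.2561.
½[f(6) + f(36)] = ½[1.79176 + 3.58352] = 2.68764.
Integral + boundary = 90.9438.
k=1: B_{2}/(2)! × [f^{(1)}(36) − f^{(1)}(6)] = 1/12 × (0.0277778 − 0.166667) = -0.0115741.
Running total after k=1: 90.9322.
k=2: B_{4}/(4)! × [f^{(3)}(36) − f^{(3)}(6)] = −1/720 × (4.28669e-05 − 0.00925926) = 1.28005e-05.
Running total after k=2: 90.9322.
k=3: B_{6}/(6)! × [f^{(5)}(36) − f^{(5)}(6)] = 1/30240 × (3.96916e-07 − 0.00308642) = -1.02051e-07.
Running total after k=3: 90.9322.
k=4: B_{8}/(8)! × [f^{(7)}(36) − f^{(7)}(6)] = −1/1209600 × (9.18787e-09 − 0.00257202) = 2.12633e-09.

S_4 ≈ 90.9322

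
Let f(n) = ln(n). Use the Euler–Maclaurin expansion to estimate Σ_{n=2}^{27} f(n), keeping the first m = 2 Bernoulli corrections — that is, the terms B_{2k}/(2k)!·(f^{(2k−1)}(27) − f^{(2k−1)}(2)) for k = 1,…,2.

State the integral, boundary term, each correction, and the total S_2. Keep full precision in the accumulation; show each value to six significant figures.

S_2 ≈ 64.5576

∫_2^27 ln(x) dx evaluates to 62.6013.
Endpoint term: (f(2) + f(27))/2 = (0.693147 + 3.29584)/2 = 1.99449.
So far: 64.5958.
Correction k=1: B_{2}/2! · (f^{(1)}(27) − f^{(1)}(2)) = 1/12 · (0.0370370 − 0.500000) = -0.0385802.
After k=1: 64.5572.
Correction k=2: B_{4}/4! · (f^{(3)}(27) − f^{(3)}(2)) = −1/720 · (0.000101611 − 0.250000) = 0.000347081.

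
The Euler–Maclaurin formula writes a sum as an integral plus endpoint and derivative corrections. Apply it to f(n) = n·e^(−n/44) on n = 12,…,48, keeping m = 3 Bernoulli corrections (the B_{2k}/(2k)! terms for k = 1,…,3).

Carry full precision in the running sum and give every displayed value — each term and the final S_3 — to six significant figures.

S_3 ≈ 528.657

The integral term ∫_12^48 x·e^(−x/44) dx = 516.077.
Endpoint term: (f(12) + f(48))/2 = (9.13560 + 16.1237)/2 = 12.6297.
Integral + boundary = 528.706.
Correction k=1: B_{2}/2! · (f^{(1)}(48) − f^{(1)}(12)) = 1/12 · (-0.0305374 − 0.553673) = -0.0486842.
After k=1: 528.657.
Correction k=2: B_{4}/4! · (f^{(3)}(48) − f^{(3)}(12)) = −1/720 · (0.000331242 − 0.00107246) = 1.02946e-06.
After k=2: 528.657.
Correction k=3: B_{6}/6! · (f^{(5)}(48) − f^{(5)}(12)) = 1/30240 · (3.50340e-07 − 9.60187e-07) = -2.01669e-11.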